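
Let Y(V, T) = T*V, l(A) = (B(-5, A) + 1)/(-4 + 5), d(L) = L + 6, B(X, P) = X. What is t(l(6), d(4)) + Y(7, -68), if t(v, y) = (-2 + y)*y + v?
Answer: -400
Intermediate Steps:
d(L) = 6 + L
l(A) = -4 (l(A) = (-5 + 1)/(-4 + 5) = -4/1 = -4*1 = -4)
t(v, y) = v + y*(-2 + y) (t(v, y) = y*(-2 + y) + v = v + y*(-2 + y))
t(l(6), d(4)) + Y(7, -68) = (-4 + (6 + 4)² - 2*(6 + 4)) - 68*7 = (-4 + 10² - 2*10) - 476 = (-4 + 100 - 20) - 476 = 76 - 476 = -400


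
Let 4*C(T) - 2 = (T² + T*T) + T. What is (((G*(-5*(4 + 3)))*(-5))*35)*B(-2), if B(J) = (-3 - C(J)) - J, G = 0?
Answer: 0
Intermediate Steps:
C(T) = ½ + T²/2 + T/4 (C(T) = ½ + ((T² + T*T) + T)/4 = ½ + ((T² + T²) + T)/4 = ½ + (2*T² + T)/4 = ½ + (T + 2*T²)/4 = ½ + (T²/2 + T/4) = ½ + T²/2 + T/4)
B(J) = -7/2 - 5*J/4 - J²/2 (B(J) = (-3 - (½ + J²/2 + J/4)) - J = (-3 + (-½ - J²/2 - J/4)) - J = (-7/2 - J²/2 - J/4) - J = -7/2 - 5*J/4 - J²/2)
(((G*(-5*(4 + 3)))*(-5))*35)*B(-2) = (((0*(-5*(4 + 3)))*(-5))*35)*(-7/2 - 5/4*(-2) - ½*(-2)²) = (((0*(-5*7))*(-5))*35)*(-7/2 + 5/2 - ½*4) = (((0*(-35))*(-5))*35)*(-7/2 + 5/2 - 2) = ((0*(-5))*35)*(-3) = (0*35)*(-3) = 0*(-3) = 0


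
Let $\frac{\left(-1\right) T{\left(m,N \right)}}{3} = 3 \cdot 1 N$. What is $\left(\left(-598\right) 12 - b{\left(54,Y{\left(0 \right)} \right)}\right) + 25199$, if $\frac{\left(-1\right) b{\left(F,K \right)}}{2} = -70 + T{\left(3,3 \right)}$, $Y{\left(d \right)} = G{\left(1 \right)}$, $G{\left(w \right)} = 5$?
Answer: $17829$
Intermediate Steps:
$Y{\left(d \right)} = 5$
$T{\left(m,N \right)} = - 9 N$ ($T{\left(m,N \right)} = - 3 \cdot 3 \cdot 1 N = - 3 \cdot 3 N = - 9 N$)
$b{\left(F,K \right)} = 194$ ($b{\left(F,K \right)} = - 2 \left(-70 - 27\right) = \left(-2\right) \left(-97\right) = 194$)
$\left(\left(-598\right) 12 - b{\left(54,Y{\left(0 \right)} \right)}\right) + 25199 = \left(\left(-598\right) 12 - 194\right) + 25199 = \left(-7176 - 194\right) + 25199 = -7370 + 25199 = 17829$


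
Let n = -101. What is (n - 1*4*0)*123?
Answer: -12423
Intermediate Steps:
(n - 1*4*0)*123 = (-101 - 1*4*0)*123 = (-101 - 4*0)*123 = (-101 + 0)*123 = -101*123 = -12423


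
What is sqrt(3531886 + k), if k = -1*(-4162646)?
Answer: 6*sqrt(213737) ≈ 2773.9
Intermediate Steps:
k = 4162646
sqrt(3531886 + k) = sqrt(3531886 + 4162646) = sqrt(7694532) = 6*sqrt(213737)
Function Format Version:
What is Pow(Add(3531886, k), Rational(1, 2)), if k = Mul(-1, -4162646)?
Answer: Mul(6, Pow(213737, Rational(1, 2))) ≈ 2773.9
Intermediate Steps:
k = 4162646
Pow(Add(3531886, k), Rational(1, 2)) = Pow(Add(3531886, 4162646), Rational(1, 2)) = Pow(7694532, Rational(1, 2)) = Mul(6, Pow(213737, Rational(1, 2)))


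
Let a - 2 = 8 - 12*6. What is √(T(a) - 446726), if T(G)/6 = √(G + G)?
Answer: √(-446726 + 12*I*√31) ≈ 0.05 + 668.38*I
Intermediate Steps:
a = -62 (a = 2 + (8 - 12*6) = 2 + (8 - 72) = 2 - 64 = -62)
T(G) = 6*√2*√G (T(G) = 6*√(G + G) = 6*√(2*G) = 6*(√2*√G) = 6*√2*√G)
√(T(a) - 446726) = √(6*√2*√(-62) - 446726) = √(6*√2*(I*√62) - 446726) = √(12*I*√31 - 446726) = √(-446726 + 12*I*√31)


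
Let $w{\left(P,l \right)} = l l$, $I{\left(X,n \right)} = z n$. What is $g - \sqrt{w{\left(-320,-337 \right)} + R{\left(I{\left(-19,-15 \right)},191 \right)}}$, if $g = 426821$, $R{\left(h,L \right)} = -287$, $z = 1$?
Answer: $426821 - \sqrt{113282} \approx 4.2648 \cdot 10^{5}$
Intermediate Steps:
$I{\left(X,n \right)} = n$ ($I{\left(X,n \right)} = 1 n = n$)
$w{\left(P,l \right)} = l^{2}$
$g - \sqrt{w{\left(-320,-337 \right)} + R{\left(I{\left(-19,-15 \right)},191 \right)}} = 426821 - \sqrt{\left(-337\right)^{2} - 287} = 426821 - \sqrt{113569 - 287} = 426821 - \sqrt{113282}$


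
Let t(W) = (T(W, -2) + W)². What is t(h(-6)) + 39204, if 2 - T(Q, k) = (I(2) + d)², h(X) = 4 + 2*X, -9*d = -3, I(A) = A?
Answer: 3186133/81 ≈ 39335.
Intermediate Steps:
d = ⅓ (d = -⅑*(-3) = ⅓ ≈ 0.33333)
T(Q, k) = -31/9 (T(Q, k) = 2 - (2 + ⅓)² = 2 - (7/3)² = 2 - 1*49/9 = 2 - 49/9 = -31/9)
t(W) = (-31/9 + W)²
t(h(-6)) + 39204 = (-31 + 9*(4 + 2*(-6)))²/81 + 39204 = (-31 + 9*(4 - 12))²/81 + 39204 = (-31 + 9*(-8))²/81 + 39204 = (-31 - 72)²/81 + 39204 = (1/81)*(-103)² + 39204 = (1/81)*10609 + 39204 = 10609/81 + 39204 = 3186133/81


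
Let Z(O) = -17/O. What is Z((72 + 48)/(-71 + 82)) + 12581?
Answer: 1509533/120 ≈ 12579.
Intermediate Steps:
Z((72 + 48)/(-71 + 82)) + 12581 = -17*(-71 + 82)/(72 + 48) + 12581 = -17/(120/11) + 12581 = -17/(120*(1/11)) + 12581 = -17/120/11 + 12581 = -17*11/120 + 12581 = -187/120 + 12581 = 1509533/120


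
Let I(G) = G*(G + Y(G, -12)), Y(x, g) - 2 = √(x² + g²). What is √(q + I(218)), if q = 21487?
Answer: √(69447 + 436*√11917) ≈ 342.12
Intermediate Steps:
Y(x, g) = 2 + √(g² + x²) (Y(x, g) = 2 + √(x² + g²) = 2 + √(g² + x²))
I(G) = G*(2 + G + √(144 + G²)) (I(G) = G*(G + (2 + √((-12)² + G²))) = G*(G + (2 + √(144 + G²))) = G*(2 + G + √(144 + G²)))
√(q + I(218)) = √(21487 + 218*(2 + 218 + √(144 + 218²))) = √(21487 + 218*(2 + 218 + √(144 + 47524))) = √(21487 + 218*(2 + 218 + √47668)) = √(21487 + 218*(2 + 218 + 2*√11917)) = √(21487 + 218*(220 + 2*√11917)) = √(21487 + (47960 + 436*√11917)) = √(69447 + 436*√11917)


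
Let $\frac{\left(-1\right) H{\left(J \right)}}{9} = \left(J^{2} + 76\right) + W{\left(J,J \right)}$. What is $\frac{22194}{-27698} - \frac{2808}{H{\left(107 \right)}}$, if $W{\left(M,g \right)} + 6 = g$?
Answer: $- \frac{62346417}{80504237} \approx -0.77445$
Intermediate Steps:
$W{\left(M,g \right)} = -6 + g$
$H{\left(J \right)} = -630 - 9 J - 9 J^{2}$ ($H{\left(J \right)} = - 9 \left(\left(J^{2} + 76\right) + \left(-6 + J\right)\right) = - 9 \left(\left(76 + J^{2}\right) + \left(-6 + J\right)\right) = - 9 \left(70 + J + J^{2}\right) = -630 - 9 J - 9 J^{2}$)
$\frac{22194}{-27698} - \frac{2808}{H{\left(107 \right)}} = \frac{22194}{-27698} - \frac{2808}{-630 - 963 - 9 \cdot 107^{2}} = 22194 \left(- \frac{1}{27698}\right) - \frac{2808}{-630 - 963 - 103041} = - \frac{11097}{13849} - \frac{2808}{-630 - 963 - 103041} = - \frac{11097}{13849} - \frac{2808}{-104634} = - \frac{11097}{13849} - - \frac{156}{5813} = - \frac{11097}{13849} + \frac{156}{5813} = - \frac{62346417}{80504237}$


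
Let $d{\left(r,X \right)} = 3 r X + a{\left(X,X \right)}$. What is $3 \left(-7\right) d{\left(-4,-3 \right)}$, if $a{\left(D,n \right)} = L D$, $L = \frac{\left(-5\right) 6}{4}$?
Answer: $- \frac{2457}{2} \approx -1228.5$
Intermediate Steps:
$L = - \frac{15}{2}$ ($L = \left(-30\right) \frac{1}{4} = - \frac{15}{2} \approx -7.5$)
$a{\left(D,n \right)} = - \frac{15 D}{2}$
$d{\left(r,X \right)} = - \frac{15 X}{2} + 3 X r$ ($d{\left(r,X \right)} = 3 r X - \frac{15 X}{2} = 3 X r - \frac{15 X}{2} = - \frac{15 X}{2} + 3 X r$)
$3 \left(-7\right) d{\left(-4,-3 \right)} = 3 \left(-7\right) \frac{3}{2} \left(-3\right) \left(-5 + 2 \left(-4\right)\right) = - 21 \cdot \frac{3}{2} \left(-3\right) \left(-5 - 8\right) = - 21 \cdot \frac{3}{2} \left(-3\right) \left(-13\right) = \left(-21\right) \frac{117}{2} = - \frac{2457}{2}$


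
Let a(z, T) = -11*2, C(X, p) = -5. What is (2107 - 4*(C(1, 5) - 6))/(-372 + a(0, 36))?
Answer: -2151/394 ≈ -5.4594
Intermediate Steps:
a(z, T) = -22
(2107 - 4*(C(1, 5) - 6))/(-372 + a(0, 36)) = (2107 - 4*(-5 - 6))/(-372 - 22) = (2107 - 4*(-11))/(-394) = (2107 + 44)*(-1/394) = 2151*(-1/394) = -2151/394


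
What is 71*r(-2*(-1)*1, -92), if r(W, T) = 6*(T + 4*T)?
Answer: -195960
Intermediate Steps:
r(W, T) = 30*T (r(W, T) = 6*(5*T) = 30*T)
71*r(-2*(-1)*1, -92) = 71*(30*(-92)) = 71*(-2760) = -195960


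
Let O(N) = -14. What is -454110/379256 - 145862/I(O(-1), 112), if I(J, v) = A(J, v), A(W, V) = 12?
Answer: -6915560999/568884 ≈ -12156.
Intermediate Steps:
I(J, v) = 12
-454110/379256 - 145862/I(O(-1), 112) = -454110/379256 - 145862/12 = -454110*1/379256 - 145862*1/12 = -227055/189628 - 72931/6 = -6915560999/568884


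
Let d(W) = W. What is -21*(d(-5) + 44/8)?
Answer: -21/2 ≈ -10.500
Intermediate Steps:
-21*(d(-5) + 44/8) = -21*(-5 + 44/8) = -21*(-5 + 44*(⅛)) = -21*(-5 + 11/2) = -21*½ = -21/2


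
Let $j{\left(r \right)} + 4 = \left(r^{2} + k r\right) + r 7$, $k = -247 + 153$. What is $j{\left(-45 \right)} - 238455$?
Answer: $-232519$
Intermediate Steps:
$k = -94$
$j{\left(r \right)} = -4 + r^{2} - 87 r$ ($j{\left(r \right)} = -4 + \left(\left(r^{2} - 94 r\right) + r 7\right) = -4 + \left(\left(r^{2} - 94 r\right) + 7 r\right) = -4 + \left(r^{2} - 87 r\right) = -4 + r^{2} - 87 r$)
$j{\left(-45 \right)} - 238455 = \left(-4 + \left(-45\right)^{2} - -3915\right) - 238455 = \left(-4 + 2025 + 3915\right) - 238455 = 5936 - 238455 = -232519$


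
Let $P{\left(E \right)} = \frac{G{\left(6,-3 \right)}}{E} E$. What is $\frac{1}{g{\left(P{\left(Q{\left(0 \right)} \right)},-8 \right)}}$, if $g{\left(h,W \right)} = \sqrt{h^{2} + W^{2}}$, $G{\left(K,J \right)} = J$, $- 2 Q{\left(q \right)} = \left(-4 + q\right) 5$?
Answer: $\frac{\sqrt{73}}{73} \approx 0.11704$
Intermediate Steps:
$Q{\left(q \right)} = 10 - \frac{5 q}{2}$ ($Q{\left(q \right)} = - \frac{\left(-4 + q\right) 5}{2} = - \frac{-20 + 5 q}{2} = 10 - \frac{5 q}{2}$)
$P{\left(E \right)} = -3$ ($P{\left(E \right)} = - \frac{3}{E} E = -3$)
$g{\left(h,W \right)} = \sqrt{W^{2} + h^{2}}$
$\frac{1}{g{\left(P{\left(Q{\left(0 \right)} \right)},-8 \right)}} = \frac{1}{\sqrt{\left(-8\right)^{2} + \left(-3\right)^{2}}} = \frac{1}{\sqrt{64 + 9}} = \frac{1}{\sqrt{73}} = \frac{\sqrt{73}}{73}$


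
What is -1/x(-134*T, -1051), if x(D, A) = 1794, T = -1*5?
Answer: -1/1794 ≈ -0.00055741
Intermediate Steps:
T = -5
-1/x(-134*T, -1051) = -1/1794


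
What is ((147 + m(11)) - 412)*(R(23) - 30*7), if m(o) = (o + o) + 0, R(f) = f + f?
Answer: 39852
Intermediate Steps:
R(f) = 2*f
m(o) = 2*o (m(o) = 2*o + 0 = 2*o)
((147 + m(11)) - 412)*(R(23) - 30*7) = ((147 + 2*11) - 412)*(2*23 - 30*7) = ((147 + 22) - 412)*(46 - 210) = (169 - 412)*(-164) = -243*(-164) = 39852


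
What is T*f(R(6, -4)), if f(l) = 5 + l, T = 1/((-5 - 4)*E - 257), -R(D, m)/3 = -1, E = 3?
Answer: -2/71 ≈ -0.028169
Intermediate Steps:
R(D, m) = 3 (R(D, m) = -3*(-1) = 3)
T = -1/284 (T = 1/((-5 - 4)*3 - 257) = 1/(-9*3 - 257) = 1/(-27 - 257) = 1/(-284) = -1/284 ≈ -0.0035211)
T*f(R(6, -4)) = -(5 + 3)/284 = -1/284*8 = -2/71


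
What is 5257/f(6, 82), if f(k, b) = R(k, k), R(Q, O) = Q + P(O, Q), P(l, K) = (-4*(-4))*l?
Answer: 5257/102 ≈ 51.539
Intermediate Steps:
P(l, K) = 16*l
R(Q, O) = Q + 16*O
f(k, b) = 17*k (f(k, b) = k + 16*k = 17*k)
5257/f(6, 82) = 5257/((17*6)) = 5257/102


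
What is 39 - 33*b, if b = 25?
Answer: -786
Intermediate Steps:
39 - 33*b = 39 - 33*25 = 39 - 825 = -786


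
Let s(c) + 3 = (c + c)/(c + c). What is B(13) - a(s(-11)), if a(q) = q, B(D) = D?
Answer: 15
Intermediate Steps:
s(c) = -2 (s(c) = -3 + (c + c)/(c + c) = -3 + (2*c)/((2*c)) = -3 + (2*c)*(1/(2*c)) = -3 + 1 = -2)
B(13) - a(s(-11)) = 13 - 1*(-2) = 13 + 2 = 15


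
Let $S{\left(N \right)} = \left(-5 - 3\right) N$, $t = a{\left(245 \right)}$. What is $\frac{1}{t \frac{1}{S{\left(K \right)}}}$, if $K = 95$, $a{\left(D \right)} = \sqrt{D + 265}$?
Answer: $- \frac{76 \sqrt{510}}{51} \approx -33.653$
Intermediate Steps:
$a{\left(D \right)} = \sqrt{265 + D}$
$t = \sqrt{510}$ ($t = \sqrt{265 + 245} = \sqrt{510} \approx 22.583$)
$S{\left(N \right)} = - 8 N$
$\frac{1}{t \frac{1}{S{\left(K \right)}}} = \frac{1}{\sqrt{510} \frac{1}{\left(-8\right) 95}} = \frac{1}{\sqrt{510} \frac{1}{-760}} = \frac{1}{\sqrt{510} \left(- \frac{1}{760}\right)} = \frac{1}{\left(- \frac{1}{760}\right) \sqrt{510}} = - \frac{76 \sqrt{510}}{51}$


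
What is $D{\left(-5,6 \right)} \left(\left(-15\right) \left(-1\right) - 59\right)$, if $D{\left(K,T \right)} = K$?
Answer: $220$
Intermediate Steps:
$D{\left(-5,6 \right)} \left(\left(-15\right) \left(-1\right) - 59\right) = - 5 \left(\left(-15\right) \left(-1\right) - 59\right) = - 5 \left(15 - 59\right) = \left(-5\right) \left(-44\right) = 220$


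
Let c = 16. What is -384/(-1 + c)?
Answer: -128/5 ≈ -25.600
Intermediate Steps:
-384/(-1 + c) = -384/(-1 + 16) = -384/15 = -384*1/15 = -128/5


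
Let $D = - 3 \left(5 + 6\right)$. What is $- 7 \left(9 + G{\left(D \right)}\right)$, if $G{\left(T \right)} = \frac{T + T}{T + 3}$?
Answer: $- \frac{392}{5} \approx -78.4$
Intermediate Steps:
$D = -33$ ($D = \left(-3\right) 11 = -33$)
$G{\left(T \right)} = \frac{2 T}{3 + T}$
$- 7 \left(9 + G{\left(D \right)}\right) = - 7 \left(9 + 2 \left(-33\right) \frac{1}{3 - 33}\right) = - 7 \left(9 + 2 \left(-33\right) \frac{1}{-30}\right) = - 7 \left(9 + 2 \left(-33\right) \left(- \frac{1}{30}\right)\right) = - 7 \left(9 + \frac{11}{5}\right) = \left(-7\right) \frac{56}{5} = - \frac{392}{5}$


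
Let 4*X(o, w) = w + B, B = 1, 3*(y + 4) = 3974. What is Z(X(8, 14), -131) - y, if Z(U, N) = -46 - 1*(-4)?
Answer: -4088/3 ≈ -1362.7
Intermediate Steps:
y = 3962/3 (y = -4 + (⅓)*3974 = -4 + 3974/3 = 3962/3 ≈ 1320.7)
X(o, w) = ¼ + w/4 (X(o, w) = (w + 1)/4 = (1 + w)/4 = ¼ + w/4)
Z(U, N) = -42 (Z(U, N) = -46 + 4 = -42)
Z(X(8, 14), -131) - y = -42 - 1*3962/3 = -42 - 3962/3 = -4088/3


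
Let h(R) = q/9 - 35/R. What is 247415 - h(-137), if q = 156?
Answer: 101680336/411 ≈ 2.4740e+5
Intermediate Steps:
h(R) = 52/3 - 35/R (h(R) = 156/9 - 35/R = 156*(⅑) - 35/R = 52/3 - 35/R)
247415 - h(-137) = 247415 - (52/3 - 35/(-137)) = 247415 - (52/3 - 35*(-1/137)) = 247415 - (52/3 + 35/137) = 247415 - 1*7229/411 = 247415 - 7229/411 = 101680336/411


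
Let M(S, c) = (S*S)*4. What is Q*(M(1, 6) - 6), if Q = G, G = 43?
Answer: -86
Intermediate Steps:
Q = 43
M(S, c) = 4*S² (M(S, c) = S²*4 = 4*S²)
Q*(M(1, 6) - 6) = 43*(4*1² - 6) = 43*(4*1 - 6) = 43*(4 - 6) = 43*(-2) = -86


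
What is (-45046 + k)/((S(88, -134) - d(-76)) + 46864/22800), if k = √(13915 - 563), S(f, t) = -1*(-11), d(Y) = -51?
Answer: -64190550/91279 + 2850*√3338/91279 ≈ -701.43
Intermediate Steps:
S(f, t) = 11
k = 2*√3338 (k = √13352 = 2*√3338 ≈ 115.55)
(-45046 + k)/((S(88, -134) - d(-76)) + 46864/22800) = (-45046 + 2*√3338)/((11 - 1*(-51)) + 46864/22800) = (-45046 + 2*√3338)/((11 + 51) + 46864*(1/22800)) = (-45046 + 2*√3338)/(62 + 2929/1425) = (-45046 + 2*√3338)/(91279/1425) = (-45046 + 2*√3338)*(1425/91279) = -64190550/91279 + 2850*√3338/91279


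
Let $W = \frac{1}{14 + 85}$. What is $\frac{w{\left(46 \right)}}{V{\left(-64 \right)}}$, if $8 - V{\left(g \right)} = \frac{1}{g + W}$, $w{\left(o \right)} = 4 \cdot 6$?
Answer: $\frac{152040}{50779} \approx 2.9942$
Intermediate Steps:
$w{\left(o \right)} = 24$
$W = \frac{1}{99} \approx 0.010101$
$V{\left(g \right)} = 8 - \frac{1}{\frac{1}{99} + g}$ ($V{\left(g \right)} = 8 - \frac{1}{g + \frac{1}{99}} = 8 - \frac{1}{\frac{1}{99} + g}$)
$\frac{w{\left(46 \right)}}{V{\left(-64 \right)}} = \frac{24}{\frac{1}{1 + 99 \left(-64\right)} \left(-91 + 792 \left(-64\right)\right)} = \frac{24}{\frac{1}{1 - 6336} \left(-91 - 50688\right)} = \frac{24}{\frac{1}{-6335} \left(-50779\right)} = \frac{24}{\left(- \frac{1}{6335}\right) \left(-50779\right)} = \frac{24}{\frac{50779}{6335}} = 24 \cdot \frac{6335}{50779} = \frac{152040}{50779}$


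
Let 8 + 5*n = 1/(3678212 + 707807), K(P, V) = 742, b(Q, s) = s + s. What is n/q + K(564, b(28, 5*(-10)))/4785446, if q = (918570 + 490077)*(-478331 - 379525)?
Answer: 9831753787925620809013/63408795735371327317105920 ≈ 0.00015505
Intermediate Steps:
b(Q, s) = 2*s
q = -1208416280832 (q = 1408647*(-857856) = -1208416280832)
n = -35088151/21930095 (n = -8/5 + 1/(5*(3678212 + 707807)) = -8/5 + (1/5)/4386019 = -8/5 + (1/5)*(1/4386019) = -8/5 + 1/21930095 = -35088151/21930095 ≈ -1.6000)
n/q + K(564, b(28, 5*(-10)))/4785446 = -35088151/21930095/(-1208416280832) + 742/4785446 = -35088151/21930095*(-1/1208416280832) + 742*(1/4785446) = 35088151/26500683838192439040 + 371/2392723 = 9831753787925620809013/63408795735371327317105920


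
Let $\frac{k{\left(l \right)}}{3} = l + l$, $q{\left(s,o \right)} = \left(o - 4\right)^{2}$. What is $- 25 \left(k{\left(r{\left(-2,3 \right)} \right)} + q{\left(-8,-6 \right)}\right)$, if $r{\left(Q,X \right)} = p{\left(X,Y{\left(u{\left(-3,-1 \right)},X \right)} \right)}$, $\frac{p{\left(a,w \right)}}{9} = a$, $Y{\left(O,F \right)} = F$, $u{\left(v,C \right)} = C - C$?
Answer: $-6550$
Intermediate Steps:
$u{\left(v,C \right)} = 0$
$q{\left(s,o \right)} = \left(-4 + o\right)^{2}$
$p{\left(a,w \right)} = 9 a$
$r{\left(Q,X \right)} = 9 X$
$k{\left(l \right)} = 6 l$ ($k{\left(l \right)} = 3 \left(l + l\right) = 3 \cdot 2 l = 6 l$)
$- 25 \left(k{\left(r{\left(-2,3 \right)} \right)} + q{\left(-8,-6 \right)}\right) = - 25 \left(6 \cdot 9 \cdot 3 + \left(-4 - 6\right)^{2}\right) = - 25 \left(6 \cdot 27 + \left(-10\right)^{2}\right) = - 25 \left(162 + 100\right) = \left(-25\right) 262 = -6550$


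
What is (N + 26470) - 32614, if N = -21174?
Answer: -27318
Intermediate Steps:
(N + 26470) - 32614 = (-21174 + 26470) - 32614 = 5296 - 32614 = -27318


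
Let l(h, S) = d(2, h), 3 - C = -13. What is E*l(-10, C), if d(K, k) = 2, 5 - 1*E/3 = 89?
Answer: -504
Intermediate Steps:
E = -252 (E = 15 - 3*89 = 15 - 267 = -252)
C = 16 (C = 3 - 1*(-13) = 3 + 13 = 16)
l(h, S) = 2
E*l(-10, C) = -252*2 = -504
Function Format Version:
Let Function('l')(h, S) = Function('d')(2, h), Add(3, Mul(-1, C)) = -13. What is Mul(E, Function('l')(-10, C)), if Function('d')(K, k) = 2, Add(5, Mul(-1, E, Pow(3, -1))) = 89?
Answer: -504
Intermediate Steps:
E = -252 (E = Add(15, Mul(-3, 89)) = Add(15, -267) = -252)
C = 16 (C = Add(3, Mul(-1, -13)) = Add(3, 13) = 16)
Function('l')(h, S) = 2
Mul(E, Function('l')(-10, C)) = Mul(-252, 2) = -504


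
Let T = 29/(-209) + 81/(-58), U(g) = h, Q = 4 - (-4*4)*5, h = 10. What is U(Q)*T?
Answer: -93055/6061 ≈ -15.353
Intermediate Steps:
Q = 84 (Q = 4 - (-16)*5 = 4 - 1*(-80) = 4 + 80 = 84)
U(g) = 10
T = -18611/12122 (T = 29*(-1/209) + 81*(-1/58) = -29/209 - 81/58 = -18611/12122 ≈ -1.5353)
U(Q)*T = 10*(-18611/12122) = -93055/6061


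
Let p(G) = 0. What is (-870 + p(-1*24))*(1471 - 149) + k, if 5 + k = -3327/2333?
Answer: -2683291612/2333 ≈ -1.1501e+6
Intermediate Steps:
k = -14992/2333 (k = -5 - 3327/2333 = -14992/2333 ≈ -6.4261)
(-870 + p(-1*24))*(1471 - 149) + k = (-870 + 0)*(1471 - 149) - 14992/2333 = -870*1322 - 14992/2333 = -1150140 - 14992/2333 = -2683291612/2333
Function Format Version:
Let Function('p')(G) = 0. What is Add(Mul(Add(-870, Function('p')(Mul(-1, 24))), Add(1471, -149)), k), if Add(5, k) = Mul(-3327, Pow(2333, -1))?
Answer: Rational(-2683291612, 2333) ≈ -1.1501e+6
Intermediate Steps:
k = Rational(-14992, 2333) (k = Add(-5, Mul(-3327, Pow(2333, -1))) = Add(-5, Mul(-3327, Rational(1, 2333))) = Add(-5, Rational(-3327, 2333)) = Rational(-14992, 2333) ≈ -6.4261)
Add(Mul(Add(-870, Function('p')(Mul(-1, 24))), Add(1471, -149)), k) = Add(Mul(Add(-870, 0), Add(1471, -149)), Rational(-14992, 2333)) = Add(Mul(-870, 1322), Rational(-14992, 2333)) = Add(-1150140, Rational(-14992, 2333)) = Rational(-2683291612, 2333)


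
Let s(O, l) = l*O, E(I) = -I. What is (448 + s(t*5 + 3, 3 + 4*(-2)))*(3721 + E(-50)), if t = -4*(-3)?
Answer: 501543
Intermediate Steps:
t = 12
s(O, l) = O*l
(448 + s(t*5 + 3, 3 + 4*(-2)))*(3721 + E(-50)) = (448 + (12*5 + 3)*(3 + 4*(-2)))*(3721 - 1*(-50)) = (448 + (60 + 3)*(3 - 8))*(3721 + 50) = (448 + 63*(-5))*3771 = (448 - 315)*3771 = 133*3771 = 501543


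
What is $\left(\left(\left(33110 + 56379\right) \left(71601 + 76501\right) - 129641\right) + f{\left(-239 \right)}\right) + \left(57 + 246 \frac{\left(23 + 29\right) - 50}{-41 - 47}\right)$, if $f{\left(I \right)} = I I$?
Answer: $\frac{291575403007}{22} \approx 1.3253 \cdot 10^{10}$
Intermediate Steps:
$f{\left(I \right)} = I^{2}$
$\left(\left(\left(33110 + 56379\right) \left(71601 + 76501\right) - 129641\right) + f{\left(-239 \right)}\right) + \left(57 + 246 \frac{\left(23 + 29\right) - 50}{-41 - 47}\right) = \left(\left(\left(33110 + 56379\right) \left(71601 + 76501\right) - 129641\right) + \left(-239\right)^{2}\right) + \left(57 + 246 \frac{\left(23 + 29\right) - 50}{-41 - 47}\right) = \left(\left(89489 \cdot 148102 - 129641\right) + 57121\right) + \left(57 + 246 \frac{52 - 50}{-88}\right) = \left(\left(13253499878 - 129641\right) + 57121\right) + \left(57 + 246 \cdot 2 \left(- \frac{1}{88}\right)\right) = \left(13253370237 + 57121\right) + \left(57 + 246 \left(- \frac{1}{44}\right)\right) = 13253427358 + \left(57 - \frac{123}{22}\right) = 13253427358 + \frac{1131}{22} = \frac{291575403007}{22}$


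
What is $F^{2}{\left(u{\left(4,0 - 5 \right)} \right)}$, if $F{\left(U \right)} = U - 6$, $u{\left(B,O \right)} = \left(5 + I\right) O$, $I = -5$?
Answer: $36$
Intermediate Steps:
$u{\left(B,O \right)} = 0$ ($u{\left(B,O \right)} = \left(5 - 5\right) O = 0 O = 0$)
$F{\left(U \right)} = -6 + U$ ($F{\left(U \right)} = U - 6 = -6 + U$)
$F^{2}{\left(u{\left(4,0 - 5 \right)} \right)} = \left(-6 + 0\right)^{2} = \left(-6\right)^{2} = 36$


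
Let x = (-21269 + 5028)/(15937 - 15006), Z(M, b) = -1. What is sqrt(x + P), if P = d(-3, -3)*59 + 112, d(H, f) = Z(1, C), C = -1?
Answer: 3*sqrt(69882)/133 ≈ 5.9628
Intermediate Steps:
x = -16241/931 ≈ -17.445
d(H, f) = -1
P = 53 (P = -1*59 + 112 = -59 + 112 = 53)
sqrt(x + P) = sqrt(-16241/931 + 53) = sqrt(33102/931) = 3*sqrt(69882)/133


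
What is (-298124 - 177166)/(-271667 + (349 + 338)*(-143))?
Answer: 237645/184954 ≈ 1.2849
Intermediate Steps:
(-298124 - 177166)/(-271667 + (349 + 338)*(-143)) = -475290/(-271667 + 687*(-143)) = -475290/(-271667 - 98241) = -475290/(-369908) = -475290*(-1/369908) = 237645/184954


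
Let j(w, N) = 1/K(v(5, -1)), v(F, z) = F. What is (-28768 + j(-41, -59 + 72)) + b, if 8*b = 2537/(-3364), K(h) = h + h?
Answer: -3871021309/134560 ≈ -28768.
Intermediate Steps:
K(h) = 2*h
j(w, N) = ⅒ (j(w, N) = 1/(2*5) = 1/10 = ⅒)
b = -2537/26912 (b = (2537/(-3364))/8 = (2537*(-1/3364))/8 = (⅛)*(-2537/3364) = -2537/26912 ≈ -0.094270)
(-28768 + j(-41, -59 + 72)) + b = (-28768 + ⅒) - 2537/26912 = -287679/10 - 2537/26912 = -3871021309/134560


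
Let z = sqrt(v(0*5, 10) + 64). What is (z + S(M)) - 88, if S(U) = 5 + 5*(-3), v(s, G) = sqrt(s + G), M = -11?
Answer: -98 + sqrt(64 + sqrt(10)) ≈ -89.805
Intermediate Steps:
v(s, G) = sqrt(G + s)
S(U) = -10 (S(U) = 5 - 15 = -10)
z = sqrt(64 + sqrt(10)) (z = sqrt(sqrt(10 + 0*5) + 64) = sqrt(sqrt(10 + 0) + 64) = sqrt(sqrt(10) + 64) = sqrt(64 + sqrt(10)) ≈ 8.1953)
(z + S(M)) - 88 = (sqrt(64 + sqrt(10)) - 10) - 88 = (-10 + sqrt(64 + sqrt(10))) - 88 = -98 + sqrt(64 + sqrt(10))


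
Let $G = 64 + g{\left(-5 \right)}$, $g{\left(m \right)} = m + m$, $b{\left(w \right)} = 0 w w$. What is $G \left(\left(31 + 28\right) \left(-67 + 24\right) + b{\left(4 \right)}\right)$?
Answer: $-136998$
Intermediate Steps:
$b{\left(w \right)} = 0$ ($b{\left(w \right)} = 0 w = 0$)
$g{\left(m \right)} = 2 m$
$G = 54$ ($G = 64 + 2 \left(-5\right) = 64 - 10 = 54$)
$G \left(\left(31 + 28\right) \left(-67 + 24\right) + b{\left(4 \right)}\right) = 54 \left(\left(31 + 28\right) \left(-67 + 24\right) + 0\right) = 54 \left(59 \left(-43\right) + 0\right) = 54 \left(-2537 + 0\right) = 54 \left(-2537\right) = -136998$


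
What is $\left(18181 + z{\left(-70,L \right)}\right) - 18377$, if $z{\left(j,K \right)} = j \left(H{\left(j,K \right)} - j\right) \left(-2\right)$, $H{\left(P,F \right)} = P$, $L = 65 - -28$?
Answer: $-196$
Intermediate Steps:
$L = 93$ ($L = 65 + 28 = 93$)
$z{\left(j,K \right)} = 0$ ($z{\left(j,K \right)} = j \left(j - j\right) \left(-2\right) = j 0 \left(-2\right) = 0 \left(-2\right) = 0$)
$\left(18181 + z{\left(-70,L \right)}\right) - 18377 = \left(18181 + 0\right) - 18377 = 18181 - 18377 = -196$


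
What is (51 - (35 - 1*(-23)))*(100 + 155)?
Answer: -1785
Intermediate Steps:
(51 - (35 - 1*(-23)))*(100 + 155) = (51 - (35 + 23))*255 = (51 - 1*58)*255 = (51 - 58)*255 = -7*255 = -1785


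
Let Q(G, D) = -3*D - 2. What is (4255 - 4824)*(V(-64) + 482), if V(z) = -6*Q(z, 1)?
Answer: -291328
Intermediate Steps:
Q(G, D) = -2 - 3*D
V(z) = 30 (V(z) = -6*(-2 - 3*1) = -6*(-2 - 3) = -6*(-5) = 30)
(4255 - 4824)*(V(-64) + 482) = (4255 - 4824)*(30 + 482) = -569*512 = -291328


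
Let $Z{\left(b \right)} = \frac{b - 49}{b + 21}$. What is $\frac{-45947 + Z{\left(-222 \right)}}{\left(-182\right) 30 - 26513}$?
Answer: $\frac{9235076}{6426573} \approx 1.437$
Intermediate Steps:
$Z{\left(b \right)} = \frac{-49 + b}{21 + b}$
$\frac{-45947 + Z{\left(-222 \right)}}{\left(-182\right) 30 - 26513} = \frac{-45947 + \frac{-49 - 222}{21 - 222}}{\left(-182\right) 30 - 26513} = \frac{-45947 + \frac{1}{-201} \left(-271\right)}{-5460 - 26513} = \frac{-45947 - - \frac{271}{201}}{-31973} = \left(-45947 + \frac{271}{201}\right) \left(- \frac{1}{31973}\right) = \left(- \frac{9235076}{201}\right) \left(- \frac{1}{31973}\right) = \frac{9235076}{6426573}$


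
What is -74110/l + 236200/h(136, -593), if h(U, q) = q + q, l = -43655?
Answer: -1022341654/5177483 ≈ -197.46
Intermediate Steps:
h(U, q) = 2*q
-74110/l + 236200/h(136, -593) = -74110/(-43655) + 236200/((2*(-593))) = -74110*(-1/43655) + 236200/(-1186) = 14822/8731 + 236200*(-1/1186) = 14822/8731 - 118100/593 = -1022341654/5177483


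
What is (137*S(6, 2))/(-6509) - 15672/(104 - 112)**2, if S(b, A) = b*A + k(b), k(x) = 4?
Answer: -12768667/52072 ≈ -245.21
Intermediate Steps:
S(b, A) = 4 + A*b (S(b, A) = b*A + 4 = A*b + 4 = 4 + A*b)
(137*S(6, 2))/(-6509) - 15672/(104 - 112)**2 = (137*(4 + 2*6))/(-6509) - 15672/(104 - 112)**2 = (137*(4 + 12))*(-1/6509) - 15672/((-8)**2) = (137*16)*(-1/6509) - 15672/64 = 2192*(-1/6509) - 15672*1/64 = -2192/6509 - 1959/8 = -12768667/52072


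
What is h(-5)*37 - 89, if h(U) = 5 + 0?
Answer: 96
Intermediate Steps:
h(U) = 5
h(-5)*37 - 89 = 5*37 - 89 = 185 - 89 = 96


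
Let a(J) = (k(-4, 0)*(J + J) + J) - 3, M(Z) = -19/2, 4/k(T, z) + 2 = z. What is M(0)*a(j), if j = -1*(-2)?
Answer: 171/2 ≈ 85.500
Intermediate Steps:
k(T, z) = 4/(-2 + z)
M(Z) = -19/2 (M(Z) = -19*½ = -19/2)
j = 2
a(J) = -3 - 3*J (a(J) = ((4/(-2 + 0))*(J + J) + J) - 3 = ((4/(-2))*(2*J) + J) - 3 = ((4*(-½))*(2*J) + J) - 3 = (-4*J + J) - 3 = -3*J - 3 = -3 - 3*J)
M(0)*a(j) = -19*(-3 - 3*2)/2 = -19*(-3 - 6)/2 = -19/2*(-9) = 171/2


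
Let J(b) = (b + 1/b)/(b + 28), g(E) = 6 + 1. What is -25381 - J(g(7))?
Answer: -1243679/49 ≈ -25381.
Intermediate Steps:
g(E) = 7
J(b) = (b + 1/b)/(28 + b)
-25381 - J(g(7)) = -25381 - (1 + 7²)/(7*(28 + 7)) = -25381 - (1 + 49)/(7*35) = -25381 - 50/(7*35) = -25381 - 1*10/49 = -25381 - 10/49 = -1243679/49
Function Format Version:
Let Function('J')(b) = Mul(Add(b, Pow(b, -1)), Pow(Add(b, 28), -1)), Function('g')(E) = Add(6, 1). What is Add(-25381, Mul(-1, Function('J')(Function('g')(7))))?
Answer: Rational(-1243679, 49) ≈ -25381.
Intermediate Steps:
Function('g')(E) = 7
Function('J')(b) = Mul(Pow(Add(28, b), -1), Add(b, Pow(b, -1))) (Function('J')(b) = Mul(Add(b, Pow(b, -1)), Pow(Add(28, b), -1)) = Mul(Pow(Add(28, b), -1), Add(b, Pow(b, -1))))
Add(-25381, Mul(-1, Function('J')(Function('g')(7)))) = Add(-25381, Mul(-1, Mul(Pow(7, -1), Pow(Add(28, 7), -1), Add(1, Pow(7, 2))))) = Add(-25381, Mul(-1, Mul(Rational(1, 7), Pow(35, -1), Add(1, 49)))) = Add(-25381, Mul(-1, Mul(Rational(1, 7), Rational(1, 35), 50))) = Add(-25381, Mul(-1, Rational(10, 49))) = Add(-25381, Rational(-10, 49)) = Rational(-1243679, 49)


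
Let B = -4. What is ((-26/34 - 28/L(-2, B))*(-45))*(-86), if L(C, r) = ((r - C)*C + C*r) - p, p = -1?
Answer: -2496150/221 ≈ -11295.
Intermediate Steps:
L(C, r) = 1 + C*r + C*(r - C) (L(C, r) = ((r - C)*C + C*r) - 1*(-1) = (C*(r - C) + C*r) + 1 = (C*r + C*(r - C)) + 1 = 1 + C*r + C*(r - C))
((-26/34 - 28/L(-2, B))*(-45))*(-86) = ((-26/34 - 28/(1 - 1*(-2)² + 2*(-2)*(-4)))*(-45))*(-86) = ((-26*1/34 - 28/(1 - 1*4 + 16))*(-45))*(-86) = ((-13/17 - 28/(1 - 4 + 16))*(-45))*(-86) = ((-13/17 - 28/13)*(-45))*(-86) = -645/221*(-45)*(-86) = (29025/221)*(-86) = -2496150/221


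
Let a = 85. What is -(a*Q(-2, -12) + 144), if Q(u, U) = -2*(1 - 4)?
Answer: -654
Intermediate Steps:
Q(u, U) = 6 (Q(u, U) = -2*(-3) = 6)
-(a*Q(-2, -12) + 144) = -(85*6 + 144) = -(510 + 144) = -1*654 = -654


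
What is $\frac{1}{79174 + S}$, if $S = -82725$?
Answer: $- \frac{1}{3551} \approx -0.00028161$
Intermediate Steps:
$\frac{1}{79174 + S} = \frac{1}{79174 - 82725} = \frac{1}{-3551} = - \frac{1}{3551}$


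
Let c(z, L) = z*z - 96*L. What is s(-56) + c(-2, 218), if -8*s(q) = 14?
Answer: -83703/4 ≈ -20926.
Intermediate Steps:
c(z, L) = z² - 96*L
s(q) = -7/4 (s(q) = -⅛*14 = -7/4)
s(-56) + c(-2, 218) = -7/4 + ((-2)² - 96*218) = -7/4 + (4 - 20928) = -7/4 - 20924 = -83703/4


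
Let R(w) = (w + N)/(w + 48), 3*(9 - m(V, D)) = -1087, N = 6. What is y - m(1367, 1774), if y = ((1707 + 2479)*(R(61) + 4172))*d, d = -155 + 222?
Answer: 382674852164/327 ≈ 1.1703e+9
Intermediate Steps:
d = 67
m(V, D) = 1114/3 (m(V, D) = 9 - ⅓*(-1087) = 9 + 1087/3 = 1114/3)
R(w) = (6 + w)/(48 + w) (R(w) = (w + 6)/(w + 48) = (6 + w)/(48 + w))
y = 127558324530/109 (y = ((1707 + 2479)*((6 + 61)/(48 + 61) + 4172))*67 = (4186*(67/109 + 4172))*67 = (4186*(454815/109))*67 = (1903855590/109)*67 = 127558324530/109 ≈ 1.1703e+9)
y - m(1367, 1774) = 127558324530/109 - 1*1114/3 = 127558324530/109 - 1114/3 = 382674852164/327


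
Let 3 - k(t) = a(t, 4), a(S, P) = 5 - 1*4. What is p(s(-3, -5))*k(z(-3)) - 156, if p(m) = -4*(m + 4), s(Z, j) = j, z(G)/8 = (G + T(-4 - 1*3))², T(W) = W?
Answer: -148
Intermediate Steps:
z(G) = 8*(-7 + G)² (z(G) = 8*(G + (-4 - 1*3))² = 8*(G + (-4 - 3))² = 8*(G - 7)² = 8*(-7 + G)²)
a(S, P) = 1 (a(S, P) = 5 - 4 = 1)
k(t) = 2 (k(t) = 3 - 1*1 = 3 - 1 = 2)
p(m) = -16 - 4*m (p(m) = -4*(4 + m) = -16 - 4*m)
p(s(-3, -5))*k(z(-3)) - 156 = (-16 - 4*(-5))*2 - 156 = (-16 + 20)*2 - 156 = 4*2 - 156 = 8 - 156 = -148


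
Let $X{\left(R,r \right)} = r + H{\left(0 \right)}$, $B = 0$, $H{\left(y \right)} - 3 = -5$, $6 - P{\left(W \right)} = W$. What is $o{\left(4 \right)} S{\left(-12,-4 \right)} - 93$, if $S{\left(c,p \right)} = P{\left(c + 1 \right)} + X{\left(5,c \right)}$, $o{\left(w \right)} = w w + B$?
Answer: $-45$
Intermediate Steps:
$P{\left(W \right)} = 6 - W$
$H{\left(y \right)} = -2$ ($H{\left(y \right)} = 3 - 5 = -2$)
$X{\left(R,r \right)} = -2 + r$ ($X{\left(R,r \right)} = r - 2 = -2 + r$)
$o{\left(w \right)} = w^{2}$ ($o{\left(w \right)} = w w + 0 = w^{2} + 0 = w^{2}$)
$S{\left(c,p \right)} = 3$ ($S{\left(c,p \right)} = \left(6 - \left(c + 1\right)\right) + \left(-2 + c\right) = \left(6 - \left(1 + c\right)\right) + \left(-2 + c\right) = \left(5 - c\right) + \left(-2 + c\right) = 3$)
$o{\left(4 \right)} S{\left(-12,-4 \right)} - 93 = 4^{2} \cdot 3 - 93 = 16 \cdot 3 - 93 = 48 - 93 = -45$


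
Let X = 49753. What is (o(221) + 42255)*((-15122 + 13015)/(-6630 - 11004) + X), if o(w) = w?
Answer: 18633085158142/8817 ≈ 2.1133e+9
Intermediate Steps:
(o(221) + 42255)*((-15122 + 13015)/(-6630 - 11004) + X) = (221 + 42255)*((-15122 + 13015)/(-6630 - 11004) + 49753) = 42476*(-2107/(-17634) + 49753) = 42476*(-2107*(-1/17634) + 49753) = 42476*(2107/17634 + 49753) = 42476*(877346509/17634) = 18633085158142/8817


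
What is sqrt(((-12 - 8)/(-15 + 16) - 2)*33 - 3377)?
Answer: I*sqrt(4103) ≈ 64.055*I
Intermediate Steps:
sqrt(((-12 - 8)/(-15 + 16) - 2)*33 - 3377) = sqrt((-20/1 - 2)*33 - 3377) = sqrt((-20*1 - 2)*33 - 3377) = sqrt((-20 - 2)*33 - 3377) = sqrt(-22*33 - 3377) = sqrt(-726 - 3377) = sqrt(-4103) = I*sqrt(4103)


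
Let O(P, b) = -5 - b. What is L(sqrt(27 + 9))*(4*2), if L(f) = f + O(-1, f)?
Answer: -40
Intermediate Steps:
L(f) = -5 (L(f) = f + (-5 - f) = -5)
L(sqrt(27 + 9))*(4*2) = -20*2 = -5*8 = -40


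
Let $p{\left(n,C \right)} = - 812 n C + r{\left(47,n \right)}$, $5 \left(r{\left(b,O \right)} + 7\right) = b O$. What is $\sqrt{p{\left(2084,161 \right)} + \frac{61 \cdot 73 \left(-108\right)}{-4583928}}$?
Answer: $\frac{i \sqrt{993805725343435136410}}{1909970} \approx 16505.0 i$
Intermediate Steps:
$r{\left(b,O \right)} = -7 + \frac{O b}{5}$ ($r{\left(b,O \right)} = -7 + \frac{b O}{5} = -7 + \frac{O b}{5}$)
$p{\left(n,C \right)} = -7 + \frac{47 n}{5} - 812 C n$ ($p{\left(n,C \right)} = - 812 n C + \left(-7 + \frac{1}{5} n 47\right) = - 812 C n + \left(-7 + \frac{47 n}{5}\right) = -7 + \frac{47 n}{5} - 812 C n$)
$\sqrt{p{\left(2084,161 \right)} + \frac{61 \cdot 73 \left(-108\right)}{-4583928}} = \sqrt{\left(-7 + \frac{47}{5} \cdot 2084 - 130732 \cdot 2084\right) + \frac{61 \cdot 73 \left(-108\right)}{-4583928}} = \sqrt{\left(-7 + \frac{97948}{5} - 272445488\right) + 4453 \left(-108\right) \left(- \frac{1}{4583928}\right)} = \sqrt{- \frac{1362129527}{5} - - \frac{40077}{381994}} = \sqrt{- \frac{1362129527}{5} + \frac{40077}{381994}} = \sqrt{- \frac{520325306336453}{1909970}} = \frac{i \sqrt{993805725343435136410}}{1909970}$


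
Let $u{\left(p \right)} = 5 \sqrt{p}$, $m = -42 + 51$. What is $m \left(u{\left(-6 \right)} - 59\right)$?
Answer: $-531 + 45 i \sqrt{6} \approx -531.0 + 110.23 i$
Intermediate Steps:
$m = 9$
$m \left(u{\left(-6 \right)} - 59\right) = 9 \left(5 \sqrt{-6} - 59\right) = 9 \left(5 i \sqrt{6} - 59\right) = 9 \left(-59 + 5 i \sqrt{6}\right) = -531 + 45 i \sqrt{6}$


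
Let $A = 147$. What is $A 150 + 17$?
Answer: $22067$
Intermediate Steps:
$A 150 + 17 = 147 \cdot 150 + 17 = 22050 + 17 = 22067$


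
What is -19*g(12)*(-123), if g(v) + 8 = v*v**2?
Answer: 4019640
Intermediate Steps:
g(v) = -8 + v**3 (g(v) = -8 + v*v**2 = -8 + v**3)
-19*g(12)*(-123) = -19*(-8 + 12**3)*(-123) = -19*(-8 + 1728)*(-123) = -19*1720*(-123) = -32680*(-123) = 4019640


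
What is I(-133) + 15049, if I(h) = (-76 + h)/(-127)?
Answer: 1911432/127 ≈ 15051.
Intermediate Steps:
I(h) = 76/127 - h/127 (I(h) = (-76 + h)*(-1/127) = 76/127 - h/127)
I(-133) + 15049 = (76/127 - 1/127*(-133)) + 15049 = (76/127 + 133/127) + 15049 = 209/127 + 15049 = 1911432/127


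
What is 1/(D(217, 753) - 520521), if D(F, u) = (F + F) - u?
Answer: -1/520840 ≈ -1.9200e-6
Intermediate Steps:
D(F, u) = -u + 2*F (D(F, u) = 2*F - u = -u + 2*F)
1/(D(217, 753) - 520521) = 1/((-1*753 + 2*217) - 520521) = 1/((-753 + 434) - 520521) = 1/(-319 - 520521) = 1/(-520840) = -1/520840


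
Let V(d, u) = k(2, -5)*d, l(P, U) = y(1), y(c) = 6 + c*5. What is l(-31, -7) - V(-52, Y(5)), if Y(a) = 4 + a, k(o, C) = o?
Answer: 115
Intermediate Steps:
y(c) = 6 + 5*c
l(P, U) = 11 (l(P, U) = 6 + 5*1 = 6 + 5 = 11)
V(d, u) = 2*d
l(-31, -7) - V(-52, Y(5)) = 11 - 2*(-52) = 11 - 1*(-104) = 11 + 104 = 115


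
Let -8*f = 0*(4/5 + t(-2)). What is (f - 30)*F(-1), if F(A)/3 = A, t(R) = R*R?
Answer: 90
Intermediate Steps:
t(R) = R**2
F(A) = 3*A
f = 0 (f = -0*(4/5 + (-2)**2) = -0*(4*(1/5) + 4) = -0*(4/5 + 4) = -0*24/5 = -1/8*0 = 0)
(f - 30)*F(-1) = (0 - 30)*(3*(-1)) = -30*(-3) = 90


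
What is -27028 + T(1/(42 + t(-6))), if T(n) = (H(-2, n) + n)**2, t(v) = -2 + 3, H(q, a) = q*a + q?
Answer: -49967203/1849 ≈ -27024.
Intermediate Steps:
H(q, a) = q + a*q (H(q, a) = a*q + q = q + a*q)
t(v) = 1
T(n) = (-2 - n)**2 (T(n) = (-2*(1 + n) + n)**2 = ((-2 - 2*n) + n)**2 = (-2 - n)**2)
-27028 + T(1/(42 + t(-6))) = -27028 + (2 + 1/(42 + 1))**2 = -27028 + (2 + 1/43)**2 = -27028 + (87/43)**2 = -27028 + 7569/1849 = -49967203/1849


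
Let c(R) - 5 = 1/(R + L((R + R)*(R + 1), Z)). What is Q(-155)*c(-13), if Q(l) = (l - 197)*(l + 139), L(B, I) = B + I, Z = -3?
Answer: 1042624/37 ≈ 28179.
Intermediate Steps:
c(R) = 5 + 1/(-3 + R + 2*R*(1 + R)) (c(R) = 5 + 1/(R + ((R + R)*(R + 1) - 3)) = 5 + 1/(R + ((2*R)*(1 + R) - 3)) = 5 + 1/(R + (2*R*(1 + R) - 3)) = 5 + 1/(R + (-3 + 2*R*(1 + R))) = 5 + 1/(-3 + R + 2*R*(1 + R)))
Q(l) = (-197 + l)*(139 + l)
Q(-155)*c(-13) = (-27383 + (-155)² - 58*(-155))*((-14 + 10*(-13)² + 15*(-13))/(-3 + 2*(-13)² + 3*(-13))) = (-27383 + 24025 + 8990)*((-14 + 10*169 - 195)/(-3 + 2*169 - 39)) = 5632*((-14 + 1690 - 195)/(-3 + 338 - 39)) = 5632*(1481/296) = 1042624/37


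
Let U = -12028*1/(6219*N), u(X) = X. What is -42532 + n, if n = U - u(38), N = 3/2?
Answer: -794252546/18657 ≈ -42571.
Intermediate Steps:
N = 3/2 (N = 3*(½) = 3/2 ≈ 1.5000)
U = -24056/18657 (U = -12028/((3/2)*6219) = -12028/18657/2 = -12028*2/18657 = -24056/18657 ≈ -1.2894)
n = -733022/18657 (n = -24056/18657 - 1*38 = -24056/18657 - 38 = -733022/18657 ≈ -39.289)
-42532 + n = -42532 - 733022/18657 = -794252546/18657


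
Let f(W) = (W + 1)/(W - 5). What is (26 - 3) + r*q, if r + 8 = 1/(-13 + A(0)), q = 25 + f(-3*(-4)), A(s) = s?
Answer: -2521/13 ≈ -193.92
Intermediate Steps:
f(W) = (1 + W)/(-5 + W)
q = 188/7 (q = 25 + (1 - 3*(-4))/(-5 - 3*(-4)) = 25 + (1 + 12)/(-5 + 12) = 25 + 13/7 = 188/7 ≈ 26.857)
r = -105/13 (r = -8 + 1/(-13 + 0) = -8 + 1/(-13) = -8 - 1/13 = -105/13 ≈ -8.0769)
(26 - 3) + r*q = (26 - 3) - 105/13*188/7 = 23 - 2820/13 = -2521/13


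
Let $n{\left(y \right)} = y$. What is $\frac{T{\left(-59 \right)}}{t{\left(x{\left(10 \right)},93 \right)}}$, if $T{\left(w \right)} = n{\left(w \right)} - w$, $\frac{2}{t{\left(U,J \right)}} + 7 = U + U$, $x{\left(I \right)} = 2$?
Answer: $0$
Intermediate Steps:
$t{\left(U,J \right)} = \frac{2}{-7 + 2 U}$ ($t{\left(U,J \right)} = \frac{2}{-7 + \left(U + U\right)} = \frac{2}{-7 + 2 U}$)
$T{\left(w \right)} = 0$ ($T{\left(w \right)} = w - w = 0$)
$\frac{T{\left(-59 \right)}}{t{\left(x{\left(10 \right)},93 \right)}} = \frac{0}{2 \frac{1}{-7 + 2 \cdot 2}} = \frac{0}{2 \frac{1}{-7 + 4}} = \frac{0}{2 \frac{1}{-3}} = \frac{0}{2 \left(- \frac{1}{3}\right)} = \frac{0}{- \frac{2}{3}} = 0 \left(- \frac{3}{2}\right) = 0$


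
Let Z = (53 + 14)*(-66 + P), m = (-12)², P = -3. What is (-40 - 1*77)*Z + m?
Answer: 541035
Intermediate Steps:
m = 144
Z = -4623 (Z = (53 + 14)*(-66 - 3) = 67*(-69) = -4623)
(-40 - 1*77)*Z + m = (-40 - 1*77)*(-4623) + 144 = (-40 - 77)*(-4623) + 144 = -117*(-4623) + 144 = 540891 + 144 = 541035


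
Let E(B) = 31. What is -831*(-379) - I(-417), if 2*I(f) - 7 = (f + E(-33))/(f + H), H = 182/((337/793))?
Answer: 2391826209/7594 ≈ 3.1496e+5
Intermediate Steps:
H = 144326/337 (H = 182/((337*(1/793))) = 182/(337/793) = 182*(793/337) = 144326/337 ≈ 428.27)
I(f) = 7/2 + (31 + f)/(2*(144326/337 + f)) (I(f) = 7/2 + ((f + 31)/(f + 144326/337))/2 = 7/2 + ((31 + f)/(144326/337 + f))/2 = 7/2 + (31 + f)/(2*(144326/337 + f)))
-831*(-379) - I(-417) = -831*(-379) - (1020729 + 2696*(-417))/(2*(144326 + 337*(-417))) = 314949 - (1020729 - 1124232)/(2*(144326 - 140529)) = 314949 - (-103503)/(2*3797) = 314949 - 1*(-103503/7594) = 314949 + 103503/7594 = 2391826209/7594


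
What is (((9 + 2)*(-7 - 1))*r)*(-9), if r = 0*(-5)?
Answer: 0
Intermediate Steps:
r = 0
(((9 + 2)*(-7 - 1))*r)*(-9) = (((9 + 2)*(-7 - 1))*0)*(-9) = ((11*(-8))*0)*(-9) = -88*0*(-9) = 0*(-9) = 0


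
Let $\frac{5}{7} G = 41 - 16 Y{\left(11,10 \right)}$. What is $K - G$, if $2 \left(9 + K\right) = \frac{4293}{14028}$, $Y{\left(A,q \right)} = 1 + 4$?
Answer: $\frac{2139411}{46760} \approx 45.753$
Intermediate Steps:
$Y{\left(A,q \right)} = 5$
$G = - \frac{273}{5}$ ($G = \frac{7 \left(41 - 80\right)}{5} = \frac{7}{5} \left(-39\right) = - \frac{273}{5} \approx -54.6$)
$K = - \frac{82737}{9352}$ ($K = -9 + \frac{4293 \cdot \frac{1}{14028}}{2} = -9 + \frac{1}{2} \cdot \frac{1431}{4676} = -9 + \frac{1431}{9352} = - \frac{82737}{9352} \approx -8.847$)
$K - G = - \frac{82737}{9352} - - \frac{273}{5} = - \frac{82737}{9352} + \frac{273}{5} = \frac{2139411}{46760}$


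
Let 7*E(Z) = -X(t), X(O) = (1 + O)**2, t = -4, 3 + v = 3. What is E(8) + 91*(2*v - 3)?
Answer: -1920/7 ≈ -274.29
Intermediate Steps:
v = 0 (v = -3 + 3 = 0)
E(Z) = -9/7 (E(Z) = (-(1 - 4)**2)/7 = (-1*(-3)**2)/7 = (-1*9)/7 = (1/7)*(-9) = -9/7)
E(8) + 91*(2*v - 3) = -9/7 + 91*(2*0 - 3) = -9/7 + 91*(0 - 3) = -9/7 + 91*(-3) = -9/7 - 273 = -1920/7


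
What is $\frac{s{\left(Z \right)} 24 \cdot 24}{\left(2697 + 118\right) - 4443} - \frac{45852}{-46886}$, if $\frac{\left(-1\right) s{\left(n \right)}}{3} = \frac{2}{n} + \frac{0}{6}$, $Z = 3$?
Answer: $\frac{16082466}{9541301} \approx 1.6856$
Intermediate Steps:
$s{\left(n \right)} = - \frac{6}{n}$ ($s{\left(n \right)} = - 3 \left(\frac{2}{n} + \frac{0}{6}\right) = - 3 \left(\frac{2}{n} + 0 \cdot \frac{1}{6}\right) = - 3 \left(\frac{2}{n} + 0\right) = - 3 \frac{2}{n} = - \frac{6}{n}$)
$\frac{s{\left(Z \right)} 24 \cdot 24}{\left(2697 + 118\right) - 4443} - \frac{45852}{-46886} = \frac{- \frac{6}{3} \cdot 24 \cdot 24}{\left(2697 + 118\right) - 4443} - \frac{45852}{-46886} = \frac{\left(-6\right) \frac{1}{3} \cdot 24 \cdot 24}{2815 - 4443} - - \frac{22926}{23443} = \frac{\left(-2\right) 24 \cdot 24}{-1628} + \frac{22926}{23443} = \left(-48\right) 24 \left(- \frac{1}{1628}\right) + \frac{22926}{23443} = \left(-1152\right) \left(- \frac{1}{1628}\right) + \frac{22926}{23443} = \frac{288}{407} + \frac{22926}{23443} = \frac{16082466}{9541301}$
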